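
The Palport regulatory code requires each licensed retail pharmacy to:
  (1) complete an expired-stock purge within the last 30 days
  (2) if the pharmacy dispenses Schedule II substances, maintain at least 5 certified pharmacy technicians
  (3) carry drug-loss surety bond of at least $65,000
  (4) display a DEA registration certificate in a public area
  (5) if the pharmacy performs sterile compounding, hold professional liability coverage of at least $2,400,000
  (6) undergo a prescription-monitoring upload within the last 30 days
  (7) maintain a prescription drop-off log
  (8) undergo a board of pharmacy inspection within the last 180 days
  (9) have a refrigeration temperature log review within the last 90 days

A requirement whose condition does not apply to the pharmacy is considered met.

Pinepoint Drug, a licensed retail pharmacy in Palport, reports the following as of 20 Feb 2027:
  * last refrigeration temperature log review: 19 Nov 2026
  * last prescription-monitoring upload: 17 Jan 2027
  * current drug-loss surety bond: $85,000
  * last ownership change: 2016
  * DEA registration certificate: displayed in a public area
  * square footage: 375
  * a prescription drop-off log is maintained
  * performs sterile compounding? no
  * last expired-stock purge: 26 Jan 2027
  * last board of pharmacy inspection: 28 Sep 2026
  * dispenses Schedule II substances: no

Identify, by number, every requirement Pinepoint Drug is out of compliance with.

6, 9

1. expired-stock purge 25 days ago vs limit 30 → met
2. condition 'dispenses Schedule II substances' does not hold → requirement n/a → met
3. drug-loss surety bond $85,000 ≥ $65,000 → met
4. DEA registration certificate present → met
5. condition 'performs sterile compounding' does not hold → requirement n/a → met
6. prescription-monitoring upload 34 days ago vs limit 30 → not met
7. prescription drop-off log present → met
8. board of pharmacy inspection 145 days ago vs limit 180 → met
9. refrigeration temperature log review 93 days ago vs limit 90 → not met
Not met: 6, 9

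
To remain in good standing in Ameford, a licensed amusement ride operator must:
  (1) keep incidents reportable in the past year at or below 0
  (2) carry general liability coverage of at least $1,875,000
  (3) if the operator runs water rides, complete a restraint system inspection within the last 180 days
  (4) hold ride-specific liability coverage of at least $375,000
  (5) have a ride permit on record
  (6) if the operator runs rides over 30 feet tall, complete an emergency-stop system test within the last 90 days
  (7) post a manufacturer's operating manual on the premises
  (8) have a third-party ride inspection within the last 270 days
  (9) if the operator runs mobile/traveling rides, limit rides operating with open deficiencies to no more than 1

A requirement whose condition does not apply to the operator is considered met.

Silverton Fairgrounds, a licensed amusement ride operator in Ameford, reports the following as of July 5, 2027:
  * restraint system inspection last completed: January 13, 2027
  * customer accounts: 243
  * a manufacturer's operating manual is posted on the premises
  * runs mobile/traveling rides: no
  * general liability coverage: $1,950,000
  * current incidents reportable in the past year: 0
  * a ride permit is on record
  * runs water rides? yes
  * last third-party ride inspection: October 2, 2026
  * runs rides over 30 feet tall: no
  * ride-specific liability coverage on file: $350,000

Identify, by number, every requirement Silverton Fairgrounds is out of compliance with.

1. incidents reportable in the past year 0 ≤ 0 → met
2. general liability coverage $1,950,000 ≥ $1,875,000 → met
3. condition 'runs water rides' holds; restraint system inspection 173 days ago vs limit 180 → met
4. ride-specific liability coverage $350,000 < $375,000 → not met
5. ride permit present → met
6. condition 'runs rides over 30 feet tall' does not hold → requirement n/a → met
7. manufacturer's operating manual present → met
8. third-party ride inspection 276 days ago vs limit 270 → not met
9. condition 'runs mobile/traveling rides' does not hold → requirement n/a → met
Not met: 4, 8

4, 8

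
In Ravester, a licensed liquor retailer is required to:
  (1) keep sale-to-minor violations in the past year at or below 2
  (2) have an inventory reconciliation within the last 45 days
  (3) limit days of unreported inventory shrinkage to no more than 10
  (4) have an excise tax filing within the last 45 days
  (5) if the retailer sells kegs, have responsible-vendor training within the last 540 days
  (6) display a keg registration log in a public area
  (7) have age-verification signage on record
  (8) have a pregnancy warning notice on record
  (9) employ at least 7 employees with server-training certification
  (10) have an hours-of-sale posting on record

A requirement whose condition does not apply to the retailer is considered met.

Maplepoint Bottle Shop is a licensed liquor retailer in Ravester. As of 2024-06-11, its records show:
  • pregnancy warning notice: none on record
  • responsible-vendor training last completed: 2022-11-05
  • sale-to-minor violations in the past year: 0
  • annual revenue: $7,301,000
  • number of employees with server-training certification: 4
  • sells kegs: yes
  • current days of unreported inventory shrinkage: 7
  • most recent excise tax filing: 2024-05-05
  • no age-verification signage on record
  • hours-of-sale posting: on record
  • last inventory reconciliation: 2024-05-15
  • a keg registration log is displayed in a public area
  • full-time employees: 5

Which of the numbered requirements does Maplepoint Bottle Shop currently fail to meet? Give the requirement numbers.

1. sale-to-minor violations in the past year 0 ≤ 2 → met
2. inventory reconciliation 27 days ago vs limit 45 → met
3. days of unreported inventory shrinkage 7 ≤ 10 → met
4. excise tax filing 37 days ago vs limit 45 → met
5. condition 'sells kegs' holds; responsible-vendor training 584 days ago vs limit 540 → not met
6. keg registration log present → met
7. age-verification signage absent → not met
8. pregnancy warning notice absent → not met
9. employees with server-training certification 4 < 7 → not met
10. hours-of-sale posting present → met
Not met: 5, 7, 8, 9

5, 7, 8, 9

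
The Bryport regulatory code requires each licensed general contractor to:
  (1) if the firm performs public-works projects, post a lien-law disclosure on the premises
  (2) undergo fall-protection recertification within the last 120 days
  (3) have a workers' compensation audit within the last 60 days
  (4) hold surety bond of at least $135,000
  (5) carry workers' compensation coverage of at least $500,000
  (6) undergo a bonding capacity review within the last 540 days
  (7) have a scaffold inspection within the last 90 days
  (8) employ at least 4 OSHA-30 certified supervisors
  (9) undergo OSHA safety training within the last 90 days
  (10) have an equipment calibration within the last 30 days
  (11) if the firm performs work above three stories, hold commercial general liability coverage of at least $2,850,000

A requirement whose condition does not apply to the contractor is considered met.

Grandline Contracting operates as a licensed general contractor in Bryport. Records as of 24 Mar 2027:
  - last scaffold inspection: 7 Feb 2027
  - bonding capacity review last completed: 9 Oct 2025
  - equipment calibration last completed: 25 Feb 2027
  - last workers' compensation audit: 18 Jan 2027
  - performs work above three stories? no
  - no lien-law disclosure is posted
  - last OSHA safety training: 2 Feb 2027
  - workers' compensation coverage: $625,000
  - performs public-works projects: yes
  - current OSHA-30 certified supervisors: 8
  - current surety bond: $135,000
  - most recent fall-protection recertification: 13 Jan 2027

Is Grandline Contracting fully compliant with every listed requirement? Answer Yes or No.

1. condition 'performs public-works projects' holds; lien-law disclosure absent → not met
2. fall-protection recertification 70 days ago vs limit 120 → met
3. workers' compensation audit 65 days ago vs limit 60 → not met
4. surety bond $135,000 ≥ $135,000 → met
5. workers' compensation coverage $625,000 ≥ $500,000 → met
6. bonding capacity review 531 days ago vs limit 540 → met
7. scaffold inspection 45 days ago vs limit 90 → met
8. OSHA-30 certified supervisors 8 ≥ 4 → met
9. OSHA safety training 50 days ago vs limit 90 → met
10. equipment calibration 27 days ago vs limit 30 → met
11. condition 'performs work above three stories' does not hold → requirement n/a → met
Not met: 1, 3

No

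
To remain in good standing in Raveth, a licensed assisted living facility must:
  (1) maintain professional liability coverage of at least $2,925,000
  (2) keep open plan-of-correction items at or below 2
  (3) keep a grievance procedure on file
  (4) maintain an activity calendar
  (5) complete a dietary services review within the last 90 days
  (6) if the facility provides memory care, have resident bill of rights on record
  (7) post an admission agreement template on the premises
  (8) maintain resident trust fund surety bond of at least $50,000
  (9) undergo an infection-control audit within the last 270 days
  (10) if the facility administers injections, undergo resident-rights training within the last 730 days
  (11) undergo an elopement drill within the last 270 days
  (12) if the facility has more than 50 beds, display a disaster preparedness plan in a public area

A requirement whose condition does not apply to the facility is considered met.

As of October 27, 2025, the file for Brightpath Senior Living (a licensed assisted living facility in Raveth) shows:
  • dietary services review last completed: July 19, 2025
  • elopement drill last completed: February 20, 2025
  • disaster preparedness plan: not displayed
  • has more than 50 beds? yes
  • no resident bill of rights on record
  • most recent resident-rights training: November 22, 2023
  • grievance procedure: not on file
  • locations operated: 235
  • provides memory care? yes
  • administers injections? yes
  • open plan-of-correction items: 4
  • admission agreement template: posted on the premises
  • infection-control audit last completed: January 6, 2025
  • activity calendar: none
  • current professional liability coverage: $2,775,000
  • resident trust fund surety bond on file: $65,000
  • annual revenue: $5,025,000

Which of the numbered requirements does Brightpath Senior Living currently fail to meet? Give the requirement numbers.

1, 2, 3, 4, 5, 6, 9, 12

1. professional liability coverage $2,775,000 < $2,925,000 → not met
2. open plan-of-correction items 4 > 2 → not met
3. grievance procedure absent → not met
4. activity calendar absent → not met
5. dietary services review 100 days ago vs limit 90 → not met
6. condition 'provides memory care' holds; resident bill of rights absent → not met
7. admission agreement template present → met
8. resident trust fund surety bond $65,000 ≥ $50,000 → met
9. infection-control audit 294 days ago vs limit 270 → not met
10. condition 'administers injections' holds; resident-rights training 705 days ago vs limit 730 → met
11. elopement drill 249 days ago vs limit 270 → met
12. condition 'has more than 50 beds' holds; disaster preparedness plan absent → not met
Not met: 1, 2, 3, 4, 5, 6, 9, 12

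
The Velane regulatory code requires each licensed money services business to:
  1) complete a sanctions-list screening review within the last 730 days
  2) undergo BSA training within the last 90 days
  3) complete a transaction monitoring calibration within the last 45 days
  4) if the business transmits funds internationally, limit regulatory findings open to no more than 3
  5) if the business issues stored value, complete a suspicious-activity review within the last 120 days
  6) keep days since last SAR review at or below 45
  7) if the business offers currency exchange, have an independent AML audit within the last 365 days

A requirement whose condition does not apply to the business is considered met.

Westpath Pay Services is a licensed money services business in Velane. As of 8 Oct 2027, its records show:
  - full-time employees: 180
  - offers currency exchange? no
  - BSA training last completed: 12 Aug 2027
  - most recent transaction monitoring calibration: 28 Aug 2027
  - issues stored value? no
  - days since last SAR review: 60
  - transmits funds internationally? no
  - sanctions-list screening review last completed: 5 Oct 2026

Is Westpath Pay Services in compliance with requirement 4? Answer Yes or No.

4. condition 'transmits funds internationally' does not hold → requirement n/a → met

Yes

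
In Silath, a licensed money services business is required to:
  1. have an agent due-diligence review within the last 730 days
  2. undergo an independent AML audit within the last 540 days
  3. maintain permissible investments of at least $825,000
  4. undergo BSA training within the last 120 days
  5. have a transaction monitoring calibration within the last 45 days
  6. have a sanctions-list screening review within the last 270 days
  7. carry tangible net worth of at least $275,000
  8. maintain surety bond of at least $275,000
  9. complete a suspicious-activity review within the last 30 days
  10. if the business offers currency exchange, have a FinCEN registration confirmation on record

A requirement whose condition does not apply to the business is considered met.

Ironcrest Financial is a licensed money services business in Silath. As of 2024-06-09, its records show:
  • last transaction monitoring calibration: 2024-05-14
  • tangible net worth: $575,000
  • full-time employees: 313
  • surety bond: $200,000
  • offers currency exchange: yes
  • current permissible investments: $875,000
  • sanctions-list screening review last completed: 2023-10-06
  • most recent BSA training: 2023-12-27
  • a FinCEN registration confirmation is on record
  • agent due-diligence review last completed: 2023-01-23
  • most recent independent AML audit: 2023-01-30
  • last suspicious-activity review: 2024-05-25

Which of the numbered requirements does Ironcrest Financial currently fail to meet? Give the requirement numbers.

4, 8

1. agent due-diligence review 503 days ago vs limit 730 → met
2. independent AML audit 496 days ago vs limit 540 → met
3. permissible investments $875,000 ≥ $825,000 → met
4. BSA training 165 days ago vs limit 120 → not met
5. transaction monitoring calibration 26 days ago vs limit 45 → met
6. sanctions-list screening review 247 days ago vs limit 270 → met
7. tangible net worth $575,000 ≥ $275,000 → met
8. surety bond $200,000 < $275,000 → not met
9. suspicious-activity review 15 days ago vs limit 30 → met
10. condition 'offers currency exchange' holds; FinCEN registration confirmation present → met
Not met: 4, 8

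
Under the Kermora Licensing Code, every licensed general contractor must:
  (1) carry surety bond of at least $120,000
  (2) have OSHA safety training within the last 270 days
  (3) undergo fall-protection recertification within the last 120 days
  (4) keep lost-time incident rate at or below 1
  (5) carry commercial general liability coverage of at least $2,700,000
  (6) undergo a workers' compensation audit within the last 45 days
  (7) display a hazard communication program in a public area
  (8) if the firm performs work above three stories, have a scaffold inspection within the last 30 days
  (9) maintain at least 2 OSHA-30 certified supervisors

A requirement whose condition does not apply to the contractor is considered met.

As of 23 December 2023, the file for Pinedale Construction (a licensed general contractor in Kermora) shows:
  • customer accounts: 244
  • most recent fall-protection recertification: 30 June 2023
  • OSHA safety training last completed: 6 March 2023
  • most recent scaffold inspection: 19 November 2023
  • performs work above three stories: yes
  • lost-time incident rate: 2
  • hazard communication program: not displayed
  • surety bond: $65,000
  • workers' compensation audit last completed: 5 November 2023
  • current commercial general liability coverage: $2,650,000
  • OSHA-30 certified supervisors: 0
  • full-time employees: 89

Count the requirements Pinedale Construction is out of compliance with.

1. surety bond $65,000 < $120,000 → not met
2. OSHA safety training 292 days ago vs limit 270 → not met
3. fall-protection recertification 176 days ago vs limit 120 → not met
4. lost-time incident rate 2 > 1 → not met
5. commercial general liability coverage $2,650,000 < $2,700,000 → not met
6. workers' compensation audit 48 days ago vs limit 45 → not met
7. hazard communication program absent → not met
8. condition 'performs work above three stories' holds; scaffold inspection 34 days ago vs limit 30 → not met
9. OSHA-30 certified supervisors 0 < 2 → not met
Not met: 9 of 9

9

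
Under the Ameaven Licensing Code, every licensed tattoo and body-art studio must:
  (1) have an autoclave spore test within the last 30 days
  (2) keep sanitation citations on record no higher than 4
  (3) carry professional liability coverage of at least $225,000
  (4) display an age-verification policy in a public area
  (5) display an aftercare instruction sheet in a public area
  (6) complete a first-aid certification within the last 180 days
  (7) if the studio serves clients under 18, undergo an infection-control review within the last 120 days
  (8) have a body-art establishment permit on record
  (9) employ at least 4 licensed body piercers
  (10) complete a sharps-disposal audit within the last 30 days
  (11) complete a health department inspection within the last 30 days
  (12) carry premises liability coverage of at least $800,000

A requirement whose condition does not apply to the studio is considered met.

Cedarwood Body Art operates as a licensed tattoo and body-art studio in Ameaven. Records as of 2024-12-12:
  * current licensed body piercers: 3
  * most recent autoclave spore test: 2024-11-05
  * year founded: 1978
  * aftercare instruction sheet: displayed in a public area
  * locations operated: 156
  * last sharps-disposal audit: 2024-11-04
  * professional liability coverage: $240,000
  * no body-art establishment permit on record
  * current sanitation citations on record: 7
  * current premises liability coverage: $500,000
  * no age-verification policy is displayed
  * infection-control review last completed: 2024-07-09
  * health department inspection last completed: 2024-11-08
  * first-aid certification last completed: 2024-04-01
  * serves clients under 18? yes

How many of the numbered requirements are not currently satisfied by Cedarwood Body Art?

10

1. autoclave spore test 37 days ago vs limit 30 → not met
2. sanitation citations on record 7 > 4 → not met
3. professional liability coverage $240,000 ≥ $225,000 → met
4. age-verification policy absent → not met
5. aftercare instruction sheet present → met
6. first-aid certification 255 days ago vs limit 180 → not met
7. condition 'serves clients under 18' holds; infection-control review 156 days ago vs limit 120 → not met
8. body-art establishment permit absent → not met
9. licensed body piercers 3 < 4 → not met
10. sharps-disposal audit 38 days ago vs limit 30 → not met
11. health department inspection 34 days ago vs limit 30 → not met
12. premises liability coverage $500,000 < $800,000 → not met
Not met: 10 of 12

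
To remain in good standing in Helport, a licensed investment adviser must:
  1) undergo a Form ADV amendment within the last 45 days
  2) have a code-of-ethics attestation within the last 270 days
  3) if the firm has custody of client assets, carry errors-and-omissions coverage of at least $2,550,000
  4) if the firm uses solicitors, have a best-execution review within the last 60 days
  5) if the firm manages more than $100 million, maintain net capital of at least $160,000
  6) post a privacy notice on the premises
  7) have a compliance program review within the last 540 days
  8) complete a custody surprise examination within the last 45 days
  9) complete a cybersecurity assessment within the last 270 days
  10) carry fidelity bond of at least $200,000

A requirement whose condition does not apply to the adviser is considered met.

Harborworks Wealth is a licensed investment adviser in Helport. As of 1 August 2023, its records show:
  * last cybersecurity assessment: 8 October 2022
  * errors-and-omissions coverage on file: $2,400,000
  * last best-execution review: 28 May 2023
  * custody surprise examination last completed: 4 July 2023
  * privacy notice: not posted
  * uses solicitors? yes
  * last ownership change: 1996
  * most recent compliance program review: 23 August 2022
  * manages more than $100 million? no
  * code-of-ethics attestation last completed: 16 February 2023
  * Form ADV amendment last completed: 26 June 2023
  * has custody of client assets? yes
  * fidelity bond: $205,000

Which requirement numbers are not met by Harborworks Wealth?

3, 4, 6, 9

1. Form ADV amendment 36 days ago vs limit 45 → met
2. code-of-ethics attestation 166 days ago vs limit 270 → met
3. condition 'has custody of client assets' holds; errors-and-omissions coverage $2,400,000 < $2,550,000 → not met
4. condition 'uses solicitors' holds; best-execution review 65 days ago vs limit 60 → not met
5. condition 'manages more than $100 million' does not hold → requirement n/a → met
6. privacy notice absent → not met
7. compliance program review 343 days ago vs limit 540 → met
8. custody surprise examination 28 days ago vs limit 45 → met
9. cybersecurity assessment 297 days ago vs limit 270 → not met
10. fidelity bond $205,000 ≥ $200,000 → met
Not met: 3, 4, 6, 9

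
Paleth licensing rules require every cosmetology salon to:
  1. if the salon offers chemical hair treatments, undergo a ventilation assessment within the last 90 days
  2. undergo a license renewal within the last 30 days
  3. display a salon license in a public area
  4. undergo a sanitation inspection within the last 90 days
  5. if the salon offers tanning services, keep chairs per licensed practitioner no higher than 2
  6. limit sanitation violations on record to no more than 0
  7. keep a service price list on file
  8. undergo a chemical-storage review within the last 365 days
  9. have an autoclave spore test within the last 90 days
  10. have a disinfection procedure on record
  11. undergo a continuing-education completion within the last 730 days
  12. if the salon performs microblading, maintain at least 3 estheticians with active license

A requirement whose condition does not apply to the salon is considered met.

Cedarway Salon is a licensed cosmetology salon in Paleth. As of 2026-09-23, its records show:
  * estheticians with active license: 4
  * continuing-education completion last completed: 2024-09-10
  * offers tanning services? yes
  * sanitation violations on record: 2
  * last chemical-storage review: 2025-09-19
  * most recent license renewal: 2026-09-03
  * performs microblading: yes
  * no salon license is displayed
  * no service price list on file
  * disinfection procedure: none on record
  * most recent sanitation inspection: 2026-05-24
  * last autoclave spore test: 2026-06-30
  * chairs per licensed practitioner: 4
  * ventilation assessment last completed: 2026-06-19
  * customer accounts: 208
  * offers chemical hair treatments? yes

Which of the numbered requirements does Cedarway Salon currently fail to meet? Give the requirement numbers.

1. condition 'offers chemical hair treatments' holds; ventilation assessment 96 days ago vs limit 90 → not met
2. license renewal 20 days ago vs limit 30 → met
3. salon license absent → not met
4. sanitation inspection 122 days ago vs limit 90 → not met
5. condition 'offers tanning services' holds; chairs per licensed practitioner 4 > 2 → not met
6. sanitation violations on record 2 > 0 → not met
7. service price list absent → not met
8. chemical-storage review 369 days ago vs limit 365 → not met
9. autoclave spore test 85 days ago vs limit 90 → met
10. disinfection procedure absent → not met
11. continuing-education completion 743 days ago vs limit 730 → not met
12. condition 'performs microblading' holds; estheticians with active license 4 ≥ 3 → met
Not met: 1, 3, 4, 5, 6, 7, 8, 10, 11

1, 3, 4, 5, 6, 7, 8, 10, 11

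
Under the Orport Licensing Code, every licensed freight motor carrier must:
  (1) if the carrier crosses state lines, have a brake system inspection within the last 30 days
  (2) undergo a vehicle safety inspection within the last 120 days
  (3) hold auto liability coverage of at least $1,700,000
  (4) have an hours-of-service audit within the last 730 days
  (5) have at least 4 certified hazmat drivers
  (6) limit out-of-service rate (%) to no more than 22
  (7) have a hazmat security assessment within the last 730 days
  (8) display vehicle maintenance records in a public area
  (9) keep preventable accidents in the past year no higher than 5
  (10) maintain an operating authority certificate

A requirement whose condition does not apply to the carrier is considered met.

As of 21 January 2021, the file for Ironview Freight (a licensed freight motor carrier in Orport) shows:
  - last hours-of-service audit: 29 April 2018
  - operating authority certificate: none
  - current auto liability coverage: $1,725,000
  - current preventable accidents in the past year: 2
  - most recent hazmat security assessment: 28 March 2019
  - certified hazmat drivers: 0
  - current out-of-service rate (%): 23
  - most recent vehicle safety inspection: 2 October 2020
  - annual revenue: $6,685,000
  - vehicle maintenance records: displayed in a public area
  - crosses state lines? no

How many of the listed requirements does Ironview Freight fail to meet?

4

1. condition 'crosses state lines' does not hold → requirement n/a → met
2. vehicle safety inspection 111 days ago vs limit 120 → met
3. auto liability coverage $1,725,000 ≥ $1,700,000 → met
4. hours-of-service audit 998 days ago vs limit 730 → not met
5. certified hazmat drivers 0 < 4 → not met
6. out-of-service rate (%) 23 > 22 → not met
7. hazmat security assessment 665 days ago vs limit 730 → met
8. vehicle maintenance records present → met
9. preventable accidents in the past year 2 ≤ 5 → met
10. operating authority certificate absent → not met
Not met: 4 of 10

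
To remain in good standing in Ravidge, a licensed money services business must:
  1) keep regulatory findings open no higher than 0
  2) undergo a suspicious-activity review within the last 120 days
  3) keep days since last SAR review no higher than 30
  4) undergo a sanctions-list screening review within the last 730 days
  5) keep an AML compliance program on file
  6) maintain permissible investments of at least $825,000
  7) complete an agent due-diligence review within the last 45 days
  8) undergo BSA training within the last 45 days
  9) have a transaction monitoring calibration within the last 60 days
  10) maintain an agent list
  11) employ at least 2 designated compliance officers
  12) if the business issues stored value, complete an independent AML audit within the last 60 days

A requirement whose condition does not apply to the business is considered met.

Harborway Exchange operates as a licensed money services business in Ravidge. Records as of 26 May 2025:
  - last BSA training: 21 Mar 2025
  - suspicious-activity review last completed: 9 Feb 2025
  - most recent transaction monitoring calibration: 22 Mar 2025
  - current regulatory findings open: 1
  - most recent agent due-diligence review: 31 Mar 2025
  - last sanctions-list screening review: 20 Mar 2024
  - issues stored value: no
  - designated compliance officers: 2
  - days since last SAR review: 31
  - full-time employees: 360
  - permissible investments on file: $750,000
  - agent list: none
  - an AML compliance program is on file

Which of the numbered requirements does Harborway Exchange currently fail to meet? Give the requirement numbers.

1. regulatory findings open 1 > 0 → not met
2. suspicious-activity review 106 days ago vs limit 120 → met
3. days since last SAR review 31 > 30 → not met
4. sanctions-list screening review 432 days ago vs limit 730 → met
5. AML compliance program present → met
6. permissible investments $750,000 < $825,000 → not met
7. agent due-diligence review 56 days ago vs limit 45 → not met
8. BSA training 66 days ago vs limit 45 → not met
9. transaction monitoring calibration 65 days ago vs limit 60 → not met
10. agent list absent → not met
11. designated compliance officers 2 ≥ 2 → met
12. condition 'issues stored value' does not hold → requirement n/a → met
Not met: 1, 3, 6, 7, 8, 9, 10

1, 3, 6, 7, 8, 9, 10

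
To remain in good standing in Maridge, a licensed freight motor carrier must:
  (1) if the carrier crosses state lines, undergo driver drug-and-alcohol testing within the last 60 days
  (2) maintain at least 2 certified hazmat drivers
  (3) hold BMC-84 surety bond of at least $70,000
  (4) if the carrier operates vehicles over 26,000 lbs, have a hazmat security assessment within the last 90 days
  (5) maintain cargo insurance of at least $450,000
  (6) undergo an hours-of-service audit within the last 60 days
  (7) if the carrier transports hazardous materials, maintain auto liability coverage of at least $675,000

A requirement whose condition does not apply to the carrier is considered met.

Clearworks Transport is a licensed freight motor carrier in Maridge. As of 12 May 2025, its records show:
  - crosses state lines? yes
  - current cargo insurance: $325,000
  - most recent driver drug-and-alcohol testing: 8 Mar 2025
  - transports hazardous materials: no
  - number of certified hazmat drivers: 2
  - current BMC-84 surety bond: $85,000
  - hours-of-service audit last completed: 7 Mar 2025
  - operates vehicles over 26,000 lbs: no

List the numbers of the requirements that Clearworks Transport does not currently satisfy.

1, 5, 6

1. condition 'crosses state lines' holds; driver drug-and-alcohol testing 65 days ago vs limit 60 → not met
2. certified hazmat drivers 2 ≥ 2 → met
3. BMC-84 surety bond $85,000 ≥ $70,000 → met
4. condition 'operates vehicles over 26,000 lbs' does not hold → requirement n/a → met
5. cargo insurance $325,000 < $450,000 → not met
6. hours-of-service audit 66 days ago vs limit 60 → not met
7. condition 'transports hazardous materials' does not hold → requirement n/a → met
Not met: 1, 5, 6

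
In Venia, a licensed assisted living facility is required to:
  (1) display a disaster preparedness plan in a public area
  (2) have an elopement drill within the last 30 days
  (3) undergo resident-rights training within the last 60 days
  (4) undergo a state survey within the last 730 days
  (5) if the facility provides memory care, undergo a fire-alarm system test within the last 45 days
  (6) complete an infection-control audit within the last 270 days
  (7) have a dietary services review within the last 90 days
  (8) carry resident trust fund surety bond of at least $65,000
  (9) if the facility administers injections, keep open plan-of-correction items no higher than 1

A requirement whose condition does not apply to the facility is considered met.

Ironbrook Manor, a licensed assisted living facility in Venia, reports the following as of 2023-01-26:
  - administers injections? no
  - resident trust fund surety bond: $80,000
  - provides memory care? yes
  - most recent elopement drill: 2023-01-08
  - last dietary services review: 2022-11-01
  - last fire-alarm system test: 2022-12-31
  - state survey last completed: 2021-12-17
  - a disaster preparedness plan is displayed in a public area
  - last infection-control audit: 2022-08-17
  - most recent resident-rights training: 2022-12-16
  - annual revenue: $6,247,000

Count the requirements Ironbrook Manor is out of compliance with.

1. disaster preparedness plan present → met
2. elopement drill 18 days ago vs limit 30 → met
3. resident-rights training 41 days ago vs limit 60 → met
4. state survey 405 days ago vs limit 730 → met
5. condition 'provides memory care' holds; fire-alarm system test 26 days ago vs limit 45 → met
6. infection-control audit 162 days ago vs limit 270 → met
7. dietary services review 86 days ago vs limit 90 → met
8. resident trust fund surety bond $80,000 ≥ $65,000 → met
9. condition 'administers injections' does not hold → requirement n/a → met
Not met: 0 of 9

0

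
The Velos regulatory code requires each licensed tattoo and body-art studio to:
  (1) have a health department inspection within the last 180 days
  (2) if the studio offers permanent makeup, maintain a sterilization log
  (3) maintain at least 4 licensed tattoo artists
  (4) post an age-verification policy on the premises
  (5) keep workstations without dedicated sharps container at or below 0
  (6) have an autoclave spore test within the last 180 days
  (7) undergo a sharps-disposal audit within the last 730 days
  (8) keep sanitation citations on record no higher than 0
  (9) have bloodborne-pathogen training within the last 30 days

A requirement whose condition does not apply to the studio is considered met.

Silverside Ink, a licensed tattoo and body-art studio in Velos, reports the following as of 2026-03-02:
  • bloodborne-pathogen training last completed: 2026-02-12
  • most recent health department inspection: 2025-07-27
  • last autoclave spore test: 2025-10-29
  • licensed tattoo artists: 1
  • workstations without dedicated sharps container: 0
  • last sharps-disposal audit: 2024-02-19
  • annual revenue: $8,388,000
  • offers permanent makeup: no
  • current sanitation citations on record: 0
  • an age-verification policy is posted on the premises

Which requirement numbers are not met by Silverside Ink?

1, 3, 7

1. health department inspection 218 days ago vs limit 180 → not met
2. condition 'offers permanent makeup' does not hold → requirement n/a → met
3. licensed tattoo artists 1 < 4 → not met
4. age-verification policy present → met
5. workstations without dedicated sharps container 0 ≤ 0 → met
6. autoclave spore test 124 days ago vs limit 180 → met
7. sharps-disposal audit 742 days ago vs limit 730 → not met
8. sanitation citations on record 0 ≤ 0 → met
9. bloodborne-pathogen training 18 days ago vs limit 30 → met
Not met: 1, 3, 7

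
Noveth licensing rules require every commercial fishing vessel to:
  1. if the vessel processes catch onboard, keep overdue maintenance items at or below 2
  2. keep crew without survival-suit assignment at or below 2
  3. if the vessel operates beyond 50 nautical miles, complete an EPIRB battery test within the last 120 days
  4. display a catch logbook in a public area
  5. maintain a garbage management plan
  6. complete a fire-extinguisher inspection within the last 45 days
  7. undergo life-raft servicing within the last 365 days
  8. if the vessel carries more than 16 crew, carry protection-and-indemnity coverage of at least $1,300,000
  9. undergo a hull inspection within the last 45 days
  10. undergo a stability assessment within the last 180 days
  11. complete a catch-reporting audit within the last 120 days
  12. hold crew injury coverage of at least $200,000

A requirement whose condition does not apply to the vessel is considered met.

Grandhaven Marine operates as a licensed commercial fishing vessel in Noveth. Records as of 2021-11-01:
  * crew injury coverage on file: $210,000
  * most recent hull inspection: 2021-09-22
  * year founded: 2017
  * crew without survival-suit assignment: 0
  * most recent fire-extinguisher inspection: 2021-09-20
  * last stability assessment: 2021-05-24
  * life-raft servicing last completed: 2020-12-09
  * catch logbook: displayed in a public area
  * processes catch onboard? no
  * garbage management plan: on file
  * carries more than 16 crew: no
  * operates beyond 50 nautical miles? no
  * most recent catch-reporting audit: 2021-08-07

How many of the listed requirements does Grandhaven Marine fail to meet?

0

1. condition 'processes catch onboard' does not hold → requirement n/a → met
2. crew without survival-suit assignment 0 ≤ 2 → met
3. condition 'operates beyond 50 nautical miles' does not hold → requirement n/a → met
4. catch logbook present → met
5. garbage management plan present → met
6. fire-extinguisher inspection 42 days ago vs limit 45 → met
7. life-raft servicing 327 days ago vs limit 365 → met
8. condition 'carries more than 16 crew' does not hold → requirement n/a → met
9. hull inspection 40 days ago vs limit 45 → met
10. stability assessment 161 days ago vs limit 180 → met
11. catch-reporting audit 86 days ago vs limit 120 → met
12. crew injury coverage $210,000 ≥ $200,000 → met
Not met: 0 of 12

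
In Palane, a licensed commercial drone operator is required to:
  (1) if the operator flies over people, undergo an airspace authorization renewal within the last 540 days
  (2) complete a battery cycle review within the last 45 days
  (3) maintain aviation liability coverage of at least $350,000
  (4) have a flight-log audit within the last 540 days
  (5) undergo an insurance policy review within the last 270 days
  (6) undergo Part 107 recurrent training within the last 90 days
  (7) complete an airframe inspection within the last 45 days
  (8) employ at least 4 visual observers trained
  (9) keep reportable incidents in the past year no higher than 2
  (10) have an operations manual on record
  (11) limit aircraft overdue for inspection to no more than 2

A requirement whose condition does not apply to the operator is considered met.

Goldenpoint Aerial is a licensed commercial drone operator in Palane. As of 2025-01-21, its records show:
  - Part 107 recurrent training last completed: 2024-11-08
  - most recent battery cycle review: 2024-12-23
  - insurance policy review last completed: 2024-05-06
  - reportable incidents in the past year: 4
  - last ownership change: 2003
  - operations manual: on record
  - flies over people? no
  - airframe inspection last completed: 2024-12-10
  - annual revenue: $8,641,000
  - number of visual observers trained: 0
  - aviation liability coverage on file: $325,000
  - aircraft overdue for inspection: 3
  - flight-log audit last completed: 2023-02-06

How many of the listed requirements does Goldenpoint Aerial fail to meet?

1. condition 'flies over people' does not hold → requirement n/a → met
2. battery cycle review 29 days ago vs limit 45 → met
3. aviation liability coverage $325,000 < $350,000 → not met
4. flight-log audit 715 days ago vs limit 540 → not met
5. insurance policy review 260 days ago vs limit 270 → met
6. Part 107 recurrent training 74 days ago vs limit 90 → met
7. airframe inspection 42 days ago vs limit 45 → met
8. visual observers trained 0 < 4 → not met
9. reportable incidents in the past year 4 > 2 → not met
10. operations manual present → met
11. aircraft overdue for inspection 3 > 2 → not met
Not met: 5 of 11

5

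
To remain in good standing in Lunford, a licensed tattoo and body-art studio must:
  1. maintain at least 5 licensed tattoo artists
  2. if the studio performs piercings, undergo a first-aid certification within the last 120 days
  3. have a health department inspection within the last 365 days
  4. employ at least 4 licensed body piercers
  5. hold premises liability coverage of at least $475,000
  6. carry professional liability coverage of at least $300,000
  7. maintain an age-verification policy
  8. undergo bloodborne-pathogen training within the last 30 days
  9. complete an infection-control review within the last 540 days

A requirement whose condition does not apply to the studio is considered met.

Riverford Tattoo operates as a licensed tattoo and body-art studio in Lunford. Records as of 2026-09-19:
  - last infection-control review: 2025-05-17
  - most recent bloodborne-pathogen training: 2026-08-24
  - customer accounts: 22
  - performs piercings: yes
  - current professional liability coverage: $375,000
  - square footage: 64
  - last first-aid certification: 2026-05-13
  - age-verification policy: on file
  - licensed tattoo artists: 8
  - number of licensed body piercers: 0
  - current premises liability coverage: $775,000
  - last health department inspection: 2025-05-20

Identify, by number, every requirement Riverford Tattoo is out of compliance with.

1. licensed tattoo artists 8 ≥ 5 → met
2. condition 'performs piercings' holds; first-aid certification 129 days ago vs limit 120 → not met
3. health department inspection 487 days ago vs limit 365 → not met
4. licensed body piercers 0 < 4 → not met
5. premises liability coverage $775,000 ≥ $475,000 → met
6. professional liability coverage $375,000 ≥ $300,000 → met
7. age-verification policy present → met
8. bloodborne-pathogen training 26 days ago vs limit 30 → met
9. infection-control review 490 days ago vs limit 540 → met
Not met: 2, 3, 4

2, 3, 4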